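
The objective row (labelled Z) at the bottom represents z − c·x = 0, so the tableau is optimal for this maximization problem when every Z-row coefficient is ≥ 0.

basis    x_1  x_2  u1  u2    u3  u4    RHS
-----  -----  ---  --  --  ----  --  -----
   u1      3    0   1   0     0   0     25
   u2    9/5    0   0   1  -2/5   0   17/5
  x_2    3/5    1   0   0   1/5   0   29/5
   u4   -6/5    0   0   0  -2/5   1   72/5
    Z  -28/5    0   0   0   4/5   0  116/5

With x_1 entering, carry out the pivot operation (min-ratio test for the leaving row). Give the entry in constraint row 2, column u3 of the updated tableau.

Ratio test on column x_1 — row 1: 25/3 = 25/3; row 2: (17/5)/(9/5) = 17/9; row 3: (29/5)/(3/5) = 29/3; row 4: entry -6/5 ≤ 0. Minimum is 17/9 at row 2 (u2 leaves); pivot element 9/5.
Divide row 2 by 9/5; eliminate column x_1 from the other rows.
In the new row 2, the u3 entry is the old entry divided by the pivot: (-2/5)/(9/5) = -2/9.

-2/9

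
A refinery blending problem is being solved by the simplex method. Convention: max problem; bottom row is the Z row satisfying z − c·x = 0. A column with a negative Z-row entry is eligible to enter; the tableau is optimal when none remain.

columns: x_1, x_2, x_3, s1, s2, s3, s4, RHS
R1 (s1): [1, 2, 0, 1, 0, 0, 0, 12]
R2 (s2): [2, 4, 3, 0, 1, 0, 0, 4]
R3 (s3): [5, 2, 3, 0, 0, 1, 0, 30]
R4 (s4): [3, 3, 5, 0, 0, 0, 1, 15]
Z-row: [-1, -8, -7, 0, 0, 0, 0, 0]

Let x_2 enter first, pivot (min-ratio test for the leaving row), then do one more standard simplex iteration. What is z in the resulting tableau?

28/3

Ratio test on column x_2 — row 1: 12/2 = 6; row 2: 4/4 = 1; row 3: 30/2 = 15; row 4: 15/3 = 5. Minimum is 1 at row 2 (s2 leaves); pivot element 4.
Pivot on row 2; the Z-row RHS becomes 0 − (-8)·1 = 8.
Next entering variable (most negative Z-row entry -1): x_3.
Ratio test on column x_3 — row 1: entry -3/2 ≤ 0; row 2: 1/(3/4) = 4/3; row 3: 28/(3/2) = 56/3; row 4: 12/(11/4) = 48/11. Minimum is 4/3 at row 2 (x_2 leaves); pivot element 3/4.
After the second pivot the Z-row RHS is 8 − (-1)·(4/3) = 28/3.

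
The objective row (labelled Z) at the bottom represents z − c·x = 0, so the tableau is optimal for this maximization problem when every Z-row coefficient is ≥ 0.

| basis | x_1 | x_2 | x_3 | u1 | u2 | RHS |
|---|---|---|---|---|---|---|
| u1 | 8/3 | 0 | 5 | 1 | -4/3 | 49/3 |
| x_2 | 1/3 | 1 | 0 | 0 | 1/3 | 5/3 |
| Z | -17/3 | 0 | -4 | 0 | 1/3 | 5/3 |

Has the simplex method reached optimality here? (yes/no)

The Z-row has a negative entry -17/3 in column x_1, so it is not optimal.

no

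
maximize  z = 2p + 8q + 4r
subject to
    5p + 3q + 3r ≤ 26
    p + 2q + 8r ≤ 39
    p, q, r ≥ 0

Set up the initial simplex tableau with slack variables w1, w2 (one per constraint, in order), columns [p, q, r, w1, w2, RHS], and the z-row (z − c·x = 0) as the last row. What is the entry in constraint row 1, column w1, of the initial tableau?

1

Slack w1 belongs to constraint 1; its column is the unit vector e_1, so the entry in row 1 is 1.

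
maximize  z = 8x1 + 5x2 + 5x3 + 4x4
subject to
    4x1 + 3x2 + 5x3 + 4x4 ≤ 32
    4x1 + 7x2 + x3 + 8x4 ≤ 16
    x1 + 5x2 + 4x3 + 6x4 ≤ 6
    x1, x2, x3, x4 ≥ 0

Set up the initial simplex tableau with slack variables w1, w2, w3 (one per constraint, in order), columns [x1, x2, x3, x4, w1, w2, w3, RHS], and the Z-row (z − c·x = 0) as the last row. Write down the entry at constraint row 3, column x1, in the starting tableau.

1

Constraint 3 has coefficient 1 on x1.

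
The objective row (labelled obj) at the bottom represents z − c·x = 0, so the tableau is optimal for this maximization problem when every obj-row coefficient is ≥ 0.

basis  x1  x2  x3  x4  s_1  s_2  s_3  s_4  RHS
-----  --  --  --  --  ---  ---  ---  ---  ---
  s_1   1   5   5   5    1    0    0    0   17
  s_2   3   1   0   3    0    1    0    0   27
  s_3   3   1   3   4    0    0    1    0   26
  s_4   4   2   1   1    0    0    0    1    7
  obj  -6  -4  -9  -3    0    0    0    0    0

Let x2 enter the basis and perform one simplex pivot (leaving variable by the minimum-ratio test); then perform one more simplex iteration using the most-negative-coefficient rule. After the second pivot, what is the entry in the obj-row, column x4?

Ratio test on column x2 — row 1: 17/5 = 17/5; row 2: 27/1 = 27; row 3: 26/1 = 26; row 4: 7/2 = 7/2. Minimum is 17/5 at row 1 (s_1 leaves); pivot element 5.
Divide row 1 by 5; eliminate column x2 from the other rows.
Second iteration: most negative obj-row entry is -26/5 in column x1, so x1 enters.
Ratio test on column x1 — row 1: (17/5)/(1/5) = 17; row 2: (118/5)/(14/5) = 59/7; row 3: (113/5)/(14/5) = 113/14; row 4: (1/5)/(18/5) = 1/18. Minimum is 1/18 at row 4 (s_4 leaves); pivot element 18/5.
Divide row 4 by 18/5; eliminate column x1 from the other rows.
After both pivots, the entry at the obj-row, column x4 is -4/9.

-4/9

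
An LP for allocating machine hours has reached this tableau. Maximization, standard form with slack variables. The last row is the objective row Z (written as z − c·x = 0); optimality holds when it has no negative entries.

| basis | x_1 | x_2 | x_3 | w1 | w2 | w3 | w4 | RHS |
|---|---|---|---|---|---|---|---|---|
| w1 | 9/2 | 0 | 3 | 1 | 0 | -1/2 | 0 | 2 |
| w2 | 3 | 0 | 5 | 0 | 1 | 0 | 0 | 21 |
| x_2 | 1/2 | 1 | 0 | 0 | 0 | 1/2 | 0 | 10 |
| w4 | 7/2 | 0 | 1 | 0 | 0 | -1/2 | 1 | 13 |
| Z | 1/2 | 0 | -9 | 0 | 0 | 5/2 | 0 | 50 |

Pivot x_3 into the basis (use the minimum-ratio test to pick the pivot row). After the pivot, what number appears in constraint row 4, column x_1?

Ratio test on column x_3 — row 1: 2/3 = 2/3; row 2: 21/5 = 21/5; row 3: entry 0 ≤ 0; row 4: 13/1 = 13. Minimum is 2/3 at row 1 (w1 leaves); pivot element 3.
Divide row 1 by 3; eliminate column x_3 from the other rows.
Row 4 update in column x_1: 7/2 − 1·(3/2) = 2.

2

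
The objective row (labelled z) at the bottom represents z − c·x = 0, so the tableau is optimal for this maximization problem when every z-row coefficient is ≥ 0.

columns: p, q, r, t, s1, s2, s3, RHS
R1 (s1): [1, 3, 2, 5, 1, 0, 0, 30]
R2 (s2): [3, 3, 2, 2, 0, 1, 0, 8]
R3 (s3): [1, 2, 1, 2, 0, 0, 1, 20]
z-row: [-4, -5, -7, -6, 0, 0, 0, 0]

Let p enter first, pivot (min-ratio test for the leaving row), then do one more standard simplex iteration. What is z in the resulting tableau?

Ratio test on column p — row 1: 30/1 = 30; row 2: 8/3 = 8/3; row 3: 20/1 = 20. Minimum is 8/3 at row 2 (s2 leaves); pivot element 3.
Pivot on row 2; the z-row RHS becomes 0 − (-4)·(8/3) = 32/3.
Next entering variable (most negative z-row entry -13/3): r.
Ratio test on column r — row 1: (82/3)/(4/3) = 41/2; row 2: (8/3)/(2/3) = 4; row 3: (52/3)/(1/3) = 52. Minimum is 4 at row 2 (p leaves); pivot element 2/3.
After the second pivot the z-row RHS is 32/3 − (-13/3)·4 = 28.

28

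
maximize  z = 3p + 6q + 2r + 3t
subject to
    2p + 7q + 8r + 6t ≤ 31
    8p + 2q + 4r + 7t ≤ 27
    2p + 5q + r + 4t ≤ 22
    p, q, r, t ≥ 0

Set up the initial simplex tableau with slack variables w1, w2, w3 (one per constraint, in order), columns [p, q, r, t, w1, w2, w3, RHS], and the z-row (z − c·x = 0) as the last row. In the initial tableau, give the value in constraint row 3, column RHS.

22

The RHS of constraint 3 is b_3 = 22.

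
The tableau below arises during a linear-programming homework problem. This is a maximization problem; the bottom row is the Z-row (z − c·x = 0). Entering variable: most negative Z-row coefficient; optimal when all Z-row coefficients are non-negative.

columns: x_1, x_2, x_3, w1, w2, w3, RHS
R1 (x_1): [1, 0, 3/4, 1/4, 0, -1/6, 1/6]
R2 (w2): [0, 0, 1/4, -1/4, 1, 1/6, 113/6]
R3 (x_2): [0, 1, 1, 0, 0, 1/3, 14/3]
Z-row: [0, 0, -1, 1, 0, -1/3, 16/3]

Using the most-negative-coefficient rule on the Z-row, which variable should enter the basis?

Negative Z-row entries: x_3: -1, w3: -1/3.
The most negative is -1 in column x_3, so x_3 enters.

x_3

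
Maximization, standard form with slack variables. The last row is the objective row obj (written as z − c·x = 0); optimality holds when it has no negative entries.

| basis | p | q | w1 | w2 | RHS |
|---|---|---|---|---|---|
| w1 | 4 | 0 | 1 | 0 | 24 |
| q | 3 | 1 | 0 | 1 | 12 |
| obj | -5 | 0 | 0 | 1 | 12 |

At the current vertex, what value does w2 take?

w2 is not in the basis, so in the current basic feasible solution w2 = 0.

0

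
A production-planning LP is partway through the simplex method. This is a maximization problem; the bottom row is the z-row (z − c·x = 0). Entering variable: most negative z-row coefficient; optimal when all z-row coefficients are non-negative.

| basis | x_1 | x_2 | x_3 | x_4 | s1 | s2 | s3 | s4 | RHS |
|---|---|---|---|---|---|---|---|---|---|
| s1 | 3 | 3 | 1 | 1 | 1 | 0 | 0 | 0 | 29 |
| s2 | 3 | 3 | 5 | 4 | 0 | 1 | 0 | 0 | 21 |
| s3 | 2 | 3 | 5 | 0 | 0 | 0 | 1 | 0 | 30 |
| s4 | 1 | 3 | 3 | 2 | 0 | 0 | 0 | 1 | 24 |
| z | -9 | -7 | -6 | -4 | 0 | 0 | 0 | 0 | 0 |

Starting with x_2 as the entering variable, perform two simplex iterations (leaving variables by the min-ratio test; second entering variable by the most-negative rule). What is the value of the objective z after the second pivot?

63

Ratio test on column x_2 — row 1: 29/3 = 29/3; row 2: 21/3 = 7; row 3: 30/3 = 10; row 4: 24/3 = 8. Minimum is 7 at row 2 (s2 leaves); pivot element 3.
Pivot on row 2; the z-row RHS becomes 0 − (-7)·7 = 49.
Next entering variable (most negative z-row entry -2): x_1.
Ratio test on column x_1 — row 1: entry 0 ≤ 0; row 2: 7/1 = 7; row 3: entry -1 ≤ 0; row 4: entry -2 ≤ 0. Minimum is 7 at row 2 (x_2 leaves); pivot element 1.
After the second pivot the z-row RHS is 49 − (-2)·7 = 63.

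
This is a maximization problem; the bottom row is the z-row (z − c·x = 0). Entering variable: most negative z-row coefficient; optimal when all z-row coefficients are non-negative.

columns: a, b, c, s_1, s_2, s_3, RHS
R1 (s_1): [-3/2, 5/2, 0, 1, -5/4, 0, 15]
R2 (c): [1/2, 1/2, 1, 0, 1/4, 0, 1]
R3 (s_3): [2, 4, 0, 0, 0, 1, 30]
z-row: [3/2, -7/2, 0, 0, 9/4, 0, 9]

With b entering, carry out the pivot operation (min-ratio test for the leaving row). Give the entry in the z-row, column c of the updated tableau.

7

Ratio test on column b — row 1: 15/(5/2) = 6; row 2: 1/(1/2) = 2; row 3: 30/4 = 15/2. Minimum is 2 at row 2 (c leaves); pivot element 1/2.
Divide row 2 by 1/2; eliminate column b from the other rows.
z-row update in column c: 0 − (-7/2)·2 = 7.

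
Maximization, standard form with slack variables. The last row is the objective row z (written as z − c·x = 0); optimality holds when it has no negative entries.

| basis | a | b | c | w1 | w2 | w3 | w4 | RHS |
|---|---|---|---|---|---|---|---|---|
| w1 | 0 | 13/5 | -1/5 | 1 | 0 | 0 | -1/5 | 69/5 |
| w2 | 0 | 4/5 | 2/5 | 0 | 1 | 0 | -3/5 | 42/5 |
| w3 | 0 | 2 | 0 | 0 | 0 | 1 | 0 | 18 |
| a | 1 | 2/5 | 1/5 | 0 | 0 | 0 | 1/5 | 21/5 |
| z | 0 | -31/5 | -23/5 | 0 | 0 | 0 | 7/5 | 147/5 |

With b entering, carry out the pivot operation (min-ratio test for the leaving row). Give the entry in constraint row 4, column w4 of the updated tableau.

Ratio test on column b — row 1: (69/5)/(13/5) = 69/13; row 2: (42/5)/(4/5) = 21/2; row 3: 18/2 = 9; row 4: (21/5)/(2/5) = 21/2. Minimum is 69/13 at row 1 (w1 leaves); pivot element 13/5.
Divide row 1 by 13/5; eliminate column b from the other rows.
Row 4 update in column w4: 1/5 − (2/5)·(-1/13) = 3/13.

3/13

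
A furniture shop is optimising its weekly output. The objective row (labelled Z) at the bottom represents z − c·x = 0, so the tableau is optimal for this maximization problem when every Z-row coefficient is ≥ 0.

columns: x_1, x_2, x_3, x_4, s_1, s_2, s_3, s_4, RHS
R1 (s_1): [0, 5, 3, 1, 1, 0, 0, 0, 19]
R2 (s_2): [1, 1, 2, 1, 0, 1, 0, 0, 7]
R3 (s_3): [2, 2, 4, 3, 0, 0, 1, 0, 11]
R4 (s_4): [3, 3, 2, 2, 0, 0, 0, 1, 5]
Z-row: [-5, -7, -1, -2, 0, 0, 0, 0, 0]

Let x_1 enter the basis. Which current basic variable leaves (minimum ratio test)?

s_4

Column x_1 entries and ratios — s_1: 0 ≤ 0, skip; s_2: 7/1 = 7; s_3: 11/2 = 11/2; s_4: 5/3 = 5/3.
Smallest ratio is 5/3 in the row of s_4, so s_4 leaves.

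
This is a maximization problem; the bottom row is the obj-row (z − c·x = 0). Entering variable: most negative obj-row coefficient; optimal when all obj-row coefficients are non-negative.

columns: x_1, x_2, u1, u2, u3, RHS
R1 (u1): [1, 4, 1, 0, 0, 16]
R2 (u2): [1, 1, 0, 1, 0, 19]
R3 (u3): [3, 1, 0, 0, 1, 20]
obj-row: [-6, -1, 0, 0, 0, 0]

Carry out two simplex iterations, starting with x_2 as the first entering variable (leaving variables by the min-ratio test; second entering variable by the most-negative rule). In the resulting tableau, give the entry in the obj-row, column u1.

Ratio test on column x_2 — row 1: 16/4 = 4; row 2: 19/1 = 19; row 3: 20/1 = 20. Minimum is 4 at row 1 (u1 leaves); pivot element 4.
Divide row 1 by 4; eliminate column x_2 from the other rows.
Second iteration: most negative obj-row entry is -23/4 in column x_1, so x_1 enters.
Ratio test on column x_1 — row 1: 4/(1/4) = 16; row 2: 15/(3/4) = 20; row 3: 16/(11/4) = 64/11. Minimum is 64/11 at row 3 (u3 leaves); pivot element 11/4.
Divide row 3 by 11/4; eliminate column x_1 from the other rows.
After both pivots, the entry at the obj-row, column u1 is -3/11.

-3/11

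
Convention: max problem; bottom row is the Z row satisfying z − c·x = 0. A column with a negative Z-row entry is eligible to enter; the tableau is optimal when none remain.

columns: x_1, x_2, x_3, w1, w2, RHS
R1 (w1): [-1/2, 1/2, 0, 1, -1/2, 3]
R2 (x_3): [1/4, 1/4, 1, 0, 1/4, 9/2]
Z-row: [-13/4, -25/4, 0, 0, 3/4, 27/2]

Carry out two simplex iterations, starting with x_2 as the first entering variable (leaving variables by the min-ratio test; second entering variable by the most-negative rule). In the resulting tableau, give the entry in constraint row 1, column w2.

0

Ratio test on column x_2 — row 1: 3/(1/2) = 6; row 2: (9/2)/(1/4) = 18. Minimum is 6 at row 1 (w1 leaves); pivot element 1/2.
Divide row 1 by 1/2; eliminate column x_2 from the other rows.
Second iteration: most negative Z-row entry is -19/2 in column x_1, so x_1 enters.
Ratio test on column x_1 — row 1: entry -1 ≤ 0; row 2: 3/(1/2) = 6. Minimum is 6 at row 2 (x_3 leaves); pivot element 1/2.
Divide row 2 by 1/2; eliminate column x_1 from the other rows.
After both pivots, the entry at constraint row 1, column w2 is 0.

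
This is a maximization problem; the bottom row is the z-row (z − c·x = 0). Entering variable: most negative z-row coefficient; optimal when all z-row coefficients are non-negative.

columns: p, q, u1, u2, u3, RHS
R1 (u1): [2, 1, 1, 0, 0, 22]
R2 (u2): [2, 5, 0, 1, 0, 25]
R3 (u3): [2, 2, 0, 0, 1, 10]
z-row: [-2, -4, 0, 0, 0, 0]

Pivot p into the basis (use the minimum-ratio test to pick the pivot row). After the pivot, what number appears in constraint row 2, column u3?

Ratio test on column p — row 1: 22/2 = 11; row 2: 25/2 = 25/2; row 3: 10/2 = 5. Minimum is 5 at row 3 (u3 leaves); pivot element 2.
Divide row 3 by 2; eliminate column p from the other rows.
Row 2 update in column u3: 0 − 2·(1/2) = -1.

-1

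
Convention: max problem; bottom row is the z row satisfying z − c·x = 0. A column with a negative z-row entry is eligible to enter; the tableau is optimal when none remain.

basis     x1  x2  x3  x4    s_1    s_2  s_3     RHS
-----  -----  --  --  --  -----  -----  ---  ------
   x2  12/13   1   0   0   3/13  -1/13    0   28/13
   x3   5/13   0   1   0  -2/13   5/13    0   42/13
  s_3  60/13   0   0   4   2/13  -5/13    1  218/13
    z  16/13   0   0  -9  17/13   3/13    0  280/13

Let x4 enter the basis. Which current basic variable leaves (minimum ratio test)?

Column x4 entries and ratios — x2: 0 ≤ 0, skip; x3: 0 ≤ 0, skip; s_3: (218/13)/4 = 109/26.
Smallest ratio is 109/26 in the row of s_3, so s_3 leaves.

s_3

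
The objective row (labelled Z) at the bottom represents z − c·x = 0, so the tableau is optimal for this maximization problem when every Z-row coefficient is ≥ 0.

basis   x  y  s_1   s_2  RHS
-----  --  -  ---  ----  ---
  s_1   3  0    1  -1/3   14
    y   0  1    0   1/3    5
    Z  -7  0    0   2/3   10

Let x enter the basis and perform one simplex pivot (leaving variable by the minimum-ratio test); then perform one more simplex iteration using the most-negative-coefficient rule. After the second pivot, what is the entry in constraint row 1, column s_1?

1/3

Ratio test on column x — row 1: 14/3 = 14/3; row 2: entry 0 ≤ 0. Minimum is 14/3 at row 1 (s_1 leaves); pivot element 3.
Divide row 1 by 3; eliminate column x from the other rows.
Second iteration: most negative Z-row entry is -1/9 in column s_2, so s_2 enters.
Ratio test on column s_2 — row 1: entry -1/9 ≤ 0; row 2: 5/(1/3) = 15. Minimum is 15 at row 2 (y leaves); pivot element 1/3.
Divide row 2 by 1/3; eliminate column s_2 from the other rows.
After both pivots, the entry at constraint row 1, column s_1 is 1/3.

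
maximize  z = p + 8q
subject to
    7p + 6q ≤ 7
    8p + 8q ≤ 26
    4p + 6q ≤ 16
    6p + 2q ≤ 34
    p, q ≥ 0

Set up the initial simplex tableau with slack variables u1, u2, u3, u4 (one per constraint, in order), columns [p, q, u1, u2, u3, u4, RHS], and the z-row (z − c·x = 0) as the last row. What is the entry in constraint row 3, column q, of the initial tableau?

Constraint 3 has coefficient 6 on q.

6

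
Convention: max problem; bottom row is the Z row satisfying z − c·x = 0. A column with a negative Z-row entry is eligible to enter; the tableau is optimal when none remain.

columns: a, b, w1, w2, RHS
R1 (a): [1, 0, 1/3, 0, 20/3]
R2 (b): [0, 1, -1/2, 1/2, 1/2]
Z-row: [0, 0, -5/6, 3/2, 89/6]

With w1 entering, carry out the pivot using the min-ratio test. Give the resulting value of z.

63/2

Ratio test on column w1 — row 1: (20/3)/(1/3) = 20; row 2: entry -1/2 ≤ 0. Minimum is 20 at row 1 (a leaves); pivot element 1/3.
Pivot on row 1; the Z-row RHS becomes 89/6 − (-5/6)·20 = 63/2.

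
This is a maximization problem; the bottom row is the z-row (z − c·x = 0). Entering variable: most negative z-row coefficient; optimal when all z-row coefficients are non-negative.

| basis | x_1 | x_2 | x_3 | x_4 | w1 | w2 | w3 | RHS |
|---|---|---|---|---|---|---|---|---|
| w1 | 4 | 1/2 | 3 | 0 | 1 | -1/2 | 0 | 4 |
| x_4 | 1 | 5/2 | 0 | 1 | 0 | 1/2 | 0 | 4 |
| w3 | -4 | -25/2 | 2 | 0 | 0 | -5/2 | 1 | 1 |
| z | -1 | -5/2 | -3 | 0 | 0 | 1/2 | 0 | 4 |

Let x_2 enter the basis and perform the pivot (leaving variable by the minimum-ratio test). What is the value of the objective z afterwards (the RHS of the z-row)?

Ratio test on column x_2 — row 1: 4/(1/2) = 8; row 2: 4/(5/2) = 8/5; row 3: entry -25/2 ≤ 0. Minimum is 8/5 at row 2 (x_4 leaves); pivot element 5/2.
Pivot on row 2; the z-row RHS becomes 4 − (-5/2)·(8/5) = 8.

8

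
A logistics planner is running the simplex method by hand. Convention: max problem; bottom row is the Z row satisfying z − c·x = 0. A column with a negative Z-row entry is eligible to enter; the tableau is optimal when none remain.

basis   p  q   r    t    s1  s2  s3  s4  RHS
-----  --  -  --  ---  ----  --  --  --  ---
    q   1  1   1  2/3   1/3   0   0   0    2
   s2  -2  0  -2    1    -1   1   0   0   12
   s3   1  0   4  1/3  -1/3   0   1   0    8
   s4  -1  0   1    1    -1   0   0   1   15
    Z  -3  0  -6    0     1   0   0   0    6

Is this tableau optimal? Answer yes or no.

no

The Z-row has a negative entry -6 in column r, so it is not optimal.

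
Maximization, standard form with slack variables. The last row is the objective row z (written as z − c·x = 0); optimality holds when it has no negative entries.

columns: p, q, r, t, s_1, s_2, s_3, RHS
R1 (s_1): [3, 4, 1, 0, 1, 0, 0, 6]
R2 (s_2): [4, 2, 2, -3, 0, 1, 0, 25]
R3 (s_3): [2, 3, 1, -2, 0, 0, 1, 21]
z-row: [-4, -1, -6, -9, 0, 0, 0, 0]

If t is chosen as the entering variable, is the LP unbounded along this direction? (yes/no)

yes

Every constraint-row entry in column t is ≤ 0, so increasing t is unbounded.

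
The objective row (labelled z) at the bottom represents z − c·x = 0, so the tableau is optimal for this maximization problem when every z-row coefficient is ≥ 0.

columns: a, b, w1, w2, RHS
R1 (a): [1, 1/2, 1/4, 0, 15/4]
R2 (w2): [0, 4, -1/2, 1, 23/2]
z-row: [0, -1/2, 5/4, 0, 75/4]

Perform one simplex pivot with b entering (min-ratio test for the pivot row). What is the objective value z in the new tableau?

323/16

Ratio test on column b — row 1: (15/4)/(1/2) = 15/2; row 2: (23/2)/4 = 23/8. Minimum is 23/8 at row 2 (w2 leaves); pivot element 4.
Pivot on row 2; the z-row RHS becomes 75/4 − (-1/2)·(23/8) = 323/16.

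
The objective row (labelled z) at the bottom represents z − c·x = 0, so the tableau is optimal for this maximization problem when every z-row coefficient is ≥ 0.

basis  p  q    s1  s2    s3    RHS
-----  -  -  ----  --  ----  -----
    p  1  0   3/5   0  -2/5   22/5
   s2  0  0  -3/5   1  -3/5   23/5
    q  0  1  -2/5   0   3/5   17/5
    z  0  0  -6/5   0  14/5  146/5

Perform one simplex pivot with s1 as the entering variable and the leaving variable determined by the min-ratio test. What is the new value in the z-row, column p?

2

Ratio test on column s1 — row 1: (22/5)/(3/5) = 22/3; row 2: entry -3/5 ≤ 0; row 3: entry -2/5 ≤ 0. Minimum is 22/3 at row 1 (p leaves); pivot element 3/5.
Divide row 1 by 3/5; eliminate column s1 from the other rows.
z-row update in column p: 0 − (-6/5)·(5/3) = 2.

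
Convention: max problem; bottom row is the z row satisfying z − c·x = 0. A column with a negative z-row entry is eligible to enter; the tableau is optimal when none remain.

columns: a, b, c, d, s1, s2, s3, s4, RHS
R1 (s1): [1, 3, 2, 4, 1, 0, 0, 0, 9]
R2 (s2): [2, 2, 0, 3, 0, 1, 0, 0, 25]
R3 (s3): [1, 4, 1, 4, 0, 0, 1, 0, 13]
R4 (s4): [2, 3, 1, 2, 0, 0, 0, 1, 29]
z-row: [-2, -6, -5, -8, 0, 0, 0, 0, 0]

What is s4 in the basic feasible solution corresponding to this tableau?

s4 is basic (row 4); its value is the RHS of that row, 29.

29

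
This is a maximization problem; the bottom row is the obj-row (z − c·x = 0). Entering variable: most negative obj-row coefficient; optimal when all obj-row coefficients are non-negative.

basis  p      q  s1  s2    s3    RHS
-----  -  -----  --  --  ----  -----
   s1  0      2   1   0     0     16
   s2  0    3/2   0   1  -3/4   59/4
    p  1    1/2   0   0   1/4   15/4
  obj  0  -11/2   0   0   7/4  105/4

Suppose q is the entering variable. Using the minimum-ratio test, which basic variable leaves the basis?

Column q entries and ratios — s1: 16/2 = 8; s2: (59/4)/(3/2) = 59/6; p: (15/4)/(1/2) = 15/2.
Smallest ratio is 15/2 in the row of p, so p leaves.

p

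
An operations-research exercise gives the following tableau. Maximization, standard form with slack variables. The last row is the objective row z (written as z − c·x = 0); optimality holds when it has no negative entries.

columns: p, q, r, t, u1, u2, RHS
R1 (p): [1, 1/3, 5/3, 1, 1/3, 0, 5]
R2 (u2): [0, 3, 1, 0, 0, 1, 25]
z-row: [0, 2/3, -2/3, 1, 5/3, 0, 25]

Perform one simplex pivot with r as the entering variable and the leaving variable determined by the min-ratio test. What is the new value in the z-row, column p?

Ratio test on column r — row 1: 5/(5/3) = 3; row 2: 25/1 = 25. Minimum is 3 at row 1 (p leaves); pivot element 5/3.
Divide row 1 by 5/3; eliminate column r from the other rows.
z-row update in column p: 0 − (-2/3)·(3/5) = 2/5.

2/5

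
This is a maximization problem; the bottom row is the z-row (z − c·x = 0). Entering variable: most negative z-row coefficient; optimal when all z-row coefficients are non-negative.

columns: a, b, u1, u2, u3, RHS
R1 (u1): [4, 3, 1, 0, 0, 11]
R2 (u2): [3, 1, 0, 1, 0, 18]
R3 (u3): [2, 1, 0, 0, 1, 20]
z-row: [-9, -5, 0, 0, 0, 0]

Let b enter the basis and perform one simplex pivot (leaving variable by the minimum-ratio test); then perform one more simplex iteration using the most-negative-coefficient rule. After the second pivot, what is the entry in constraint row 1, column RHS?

11/4

Ratio test on column b — row 1: 11/3 = 11/3; row 2: 18/1 = 18; row 3: 20/1 = 20. Minimum is 11/3 at row 1 (u1 leaves); pivot element 3.
Divide row 1 by 3; eliminate column b from the other rows.
Second iteration: most negative z-row entry is -7/3 in column a, so a enters.
Ratio test on column a — row 1: (11/3)/(4/3) = 11/4; row 2: (43/3)/(5/3) = 43/5; row 3: (49/3)/(2/3) = 49/2. Minimum is 11/4 at row 1 (b leaves); pivot element 4/3.
Divide row 1 by 4/3; eliminate column a from the other rows.
After both pivots, the entry at constraint row 1, column RHS is 11/4.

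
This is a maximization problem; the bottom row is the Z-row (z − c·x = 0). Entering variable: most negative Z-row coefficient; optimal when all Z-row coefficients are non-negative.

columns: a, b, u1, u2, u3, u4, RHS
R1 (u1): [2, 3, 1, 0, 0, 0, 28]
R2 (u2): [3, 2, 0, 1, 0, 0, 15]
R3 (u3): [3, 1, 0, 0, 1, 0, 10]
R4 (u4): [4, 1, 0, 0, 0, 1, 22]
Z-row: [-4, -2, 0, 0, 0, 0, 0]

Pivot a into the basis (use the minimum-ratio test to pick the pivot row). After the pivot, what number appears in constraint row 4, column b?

Ratio test on column a — row 1: 28/2 = 14; row 2: 15/3 = 5; row 3: 10/3 = 10/3; row 4: 22/4 = 11/2. Minimum is 10/3 at row 3 (u3 leaves); pivot element 3.
Divide row 3 by 3; eliminate column a from the other rows.
Row 4 update in column b: 1 − 4·(1/3) = -1/3.

-1/3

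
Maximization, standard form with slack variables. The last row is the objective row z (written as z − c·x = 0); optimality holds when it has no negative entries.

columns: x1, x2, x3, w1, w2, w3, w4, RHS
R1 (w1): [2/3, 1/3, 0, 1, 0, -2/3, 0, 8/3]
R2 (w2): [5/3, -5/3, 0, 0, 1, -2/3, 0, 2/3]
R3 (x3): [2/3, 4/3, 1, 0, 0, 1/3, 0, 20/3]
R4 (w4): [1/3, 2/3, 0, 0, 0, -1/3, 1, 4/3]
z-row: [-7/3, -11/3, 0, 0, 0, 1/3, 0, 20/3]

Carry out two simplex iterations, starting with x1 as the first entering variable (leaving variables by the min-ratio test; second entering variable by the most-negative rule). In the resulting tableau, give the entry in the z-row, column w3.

-9/5

Ratio test on column x1 — row 1: (8/3)/(2/3) = 4; row 2: (2/3)/(5/3) = 2/5; row 3: (20/3)/(2/3) = 10; row 4: (4/3)/(1/3) = 4. Minimum is 2/5 at row 2 (w2 leaves); pivot element 5/3.
Divide row 2 by 5/3; eliminate column x1 from the other rows.
Second iteration: most negative z-row entry is -6 in column x2, so x2 enters.
Ratio test on column x2 — row 1: (12/5)/1 = 12/5; row 2: entry -1 ≤ 0; row 3: (32/5)/2 = 16/5; row 4: (6/5)/1 = 6/5. Minimum is 6/5 at row 4 (w4 leaves); pivot element 1.
Divide row 4 by 1; eliminate column x2 from the other rows.
After both pivots, the entry at the z-row, column w3 is -9/5.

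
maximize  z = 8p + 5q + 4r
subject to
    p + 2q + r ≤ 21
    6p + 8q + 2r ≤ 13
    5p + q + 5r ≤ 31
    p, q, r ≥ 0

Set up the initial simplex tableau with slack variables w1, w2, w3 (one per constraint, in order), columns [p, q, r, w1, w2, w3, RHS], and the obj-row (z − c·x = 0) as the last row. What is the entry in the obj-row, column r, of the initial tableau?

The obj-row carries the negated objective coefficients: the r entry is -4.

-4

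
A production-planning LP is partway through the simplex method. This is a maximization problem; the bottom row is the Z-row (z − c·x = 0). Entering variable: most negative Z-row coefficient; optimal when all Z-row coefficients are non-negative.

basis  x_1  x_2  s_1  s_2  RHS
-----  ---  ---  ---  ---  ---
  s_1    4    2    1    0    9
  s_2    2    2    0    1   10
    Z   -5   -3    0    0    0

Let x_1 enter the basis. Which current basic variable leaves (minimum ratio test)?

Column x_1 entries and ratios — s_1: 9/4 = 9/4; s_2: 10/2 = 5.
Smallest ratio is 9/4 in the row of s_1, so s_1 leaves.

s_1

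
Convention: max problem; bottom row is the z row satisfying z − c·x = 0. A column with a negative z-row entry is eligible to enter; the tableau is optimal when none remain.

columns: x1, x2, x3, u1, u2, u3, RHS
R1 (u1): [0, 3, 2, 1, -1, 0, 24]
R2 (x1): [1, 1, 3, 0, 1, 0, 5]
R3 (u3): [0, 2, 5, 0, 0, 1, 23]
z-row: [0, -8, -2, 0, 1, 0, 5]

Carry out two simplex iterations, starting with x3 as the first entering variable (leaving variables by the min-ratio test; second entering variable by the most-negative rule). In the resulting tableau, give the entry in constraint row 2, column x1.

1

Ratio test on column x3 — row 1: 24/2 = 12; row 2: 5/3 = 5/3; row 3: 23/5 = 23/5. Minimum is 5/3 at row 2 (x1 leaves); pivot element 3.
Divide row 2 by 3; eliminate column x3 from the other rows.
Second iteration: most negative z-row entry is -22/3 in column x2, so x2 enters.
Ratio test on column x2 — row 1: (62/3)/(7/3) = 62/7; row 2: (5/3)/(1/3) = 5; row 3: (44/3)/(1/3) = 44. Minimum is 5 at row 2 (x3 leaves); pivot element 1/3.
Divide row 2 by 1/3; eliminate column x2 from the other rows.
After both pivots, the entry at constraint row 2, column x1 is 1.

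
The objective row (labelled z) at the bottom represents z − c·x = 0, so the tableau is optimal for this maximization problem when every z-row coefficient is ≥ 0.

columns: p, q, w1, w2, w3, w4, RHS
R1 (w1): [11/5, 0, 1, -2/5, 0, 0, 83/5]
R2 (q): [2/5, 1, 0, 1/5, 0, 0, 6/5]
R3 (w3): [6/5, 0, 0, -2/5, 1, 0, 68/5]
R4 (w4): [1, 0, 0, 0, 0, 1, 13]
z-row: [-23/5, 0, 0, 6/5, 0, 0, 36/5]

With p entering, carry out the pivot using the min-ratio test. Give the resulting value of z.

Ratio test on column p — row 1: (83/5)/(11/5) = 83/11; row 2: (6/5)/(2/5) = 3; row 3: (68/5)/(6/5) = 34/3; row 4: 13/1 = 13. Minimum is 3 at row 2 (q leaves); pivot element 2/5.
Pivot on row 2; the z-row RHS becomes 36/5 − (-23/5)·3 = 21.

21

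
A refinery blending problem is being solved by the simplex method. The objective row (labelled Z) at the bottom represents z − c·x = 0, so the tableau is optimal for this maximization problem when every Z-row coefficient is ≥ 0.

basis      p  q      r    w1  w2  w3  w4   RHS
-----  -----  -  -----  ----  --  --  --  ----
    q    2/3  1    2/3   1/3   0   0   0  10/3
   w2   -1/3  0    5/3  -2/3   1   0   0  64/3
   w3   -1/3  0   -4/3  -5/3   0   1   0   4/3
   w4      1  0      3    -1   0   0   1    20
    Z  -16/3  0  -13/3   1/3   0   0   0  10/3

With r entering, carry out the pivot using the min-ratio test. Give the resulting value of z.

Ratio test on column r — row 1: (10/3)/(2/3) = 5; row 2: (64/3)/(5/3) = 64/5; row 3: entry -4/3 ≤ 0; row 4: 20/3 = 20/3. Minimum is 5 at row 1 (q leaves); pivot element 2/3.
Pivot on row 1; the Z-row RHS becomes 10/3 − (-13/3)·5 = 25.

25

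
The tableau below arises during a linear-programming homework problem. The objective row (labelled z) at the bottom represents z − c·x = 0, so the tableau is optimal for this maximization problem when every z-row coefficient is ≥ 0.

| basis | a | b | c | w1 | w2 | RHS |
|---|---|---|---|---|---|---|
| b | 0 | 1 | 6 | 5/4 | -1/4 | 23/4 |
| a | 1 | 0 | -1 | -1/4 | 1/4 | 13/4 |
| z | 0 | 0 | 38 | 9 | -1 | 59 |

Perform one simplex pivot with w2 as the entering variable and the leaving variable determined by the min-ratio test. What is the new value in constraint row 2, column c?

-4

Ratio test on column w2 — row 1: entry -1/4 ≤ 0; row 2: (13/4)/(1/4) = 13. Minimum is 13 at row 2 (a leaves); pivot element 1/4.
Divide row 2 by 1/4; eliminate column w2 from the other rows.
In the new row 2, the c entry is the old entry divided by the pivot: (-1)/(1/4) = -4.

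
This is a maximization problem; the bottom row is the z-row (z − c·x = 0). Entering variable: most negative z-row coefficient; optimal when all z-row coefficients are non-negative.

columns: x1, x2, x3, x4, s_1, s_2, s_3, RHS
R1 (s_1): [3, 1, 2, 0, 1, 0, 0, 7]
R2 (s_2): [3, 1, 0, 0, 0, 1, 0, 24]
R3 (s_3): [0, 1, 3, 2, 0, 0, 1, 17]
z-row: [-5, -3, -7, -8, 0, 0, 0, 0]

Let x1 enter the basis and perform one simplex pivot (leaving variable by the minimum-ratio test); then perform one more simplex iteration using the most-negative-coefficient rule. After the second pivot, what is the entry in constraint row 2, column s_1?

-1

Ratio test on column x1 — row 1: 7/3 = 7/3; row 2: 24/3 = 8; row 3: entry 0 ≤ 0. Minimum is 7/3 at row 1 (s_1 leaves); pivot element 3.
Divide row 1 by 3; eliminate column x1 from the other rows.
Second iteration: most negative z-row entry is -8 in column x4, so x4 enters.
Ratio test on column x4 — row 1: entry 0 ≤ 0; row 2: entry 0 ≤ 0; row 3: 17/2 = 17/2. Minimum is 17/2 at row 3 (s_3 leaves); pivot element 2.
Divide row 3 by 2; eliminate column x4 from the other rows.
After both pivots, the entry at constraint row 2, column s_1 is -1.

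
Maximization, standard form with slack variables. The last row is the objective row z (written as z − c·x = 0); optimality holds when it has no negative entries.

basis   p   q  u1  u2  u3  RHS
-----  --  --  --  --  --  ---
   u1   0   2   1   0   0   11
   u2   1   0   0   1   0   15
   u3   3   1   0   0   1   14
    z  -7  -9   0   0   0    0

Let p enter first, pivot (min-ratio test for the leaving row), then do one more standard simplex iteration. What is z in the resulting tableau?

208/3

Ratio test on column p — row 1: entry 0 ≤ 0; row 2: 15/1 = 15; row 3: 14/3 = 14/3. Minimum is 14/3 at row 3 (u3 leaves); pivot element 3.
Pivot on row 3; the z-row RHS becomes 0 − (-7)·(14/3) = 98/3.
Next entering variable (most negative z-row entry -20/3): q.
Ratio test on column q — row 1: 11/2 = 11/2; row 2: entry -1/3 ≤ 0; row 3: (14/3)/(1/3) = 14. Minimum is 11/2 at row 1 (u1 leaves); pivot element 2.
After the second pivot the z-row RHS is 98/3 − (-20/3)·(11/2) = 208/3.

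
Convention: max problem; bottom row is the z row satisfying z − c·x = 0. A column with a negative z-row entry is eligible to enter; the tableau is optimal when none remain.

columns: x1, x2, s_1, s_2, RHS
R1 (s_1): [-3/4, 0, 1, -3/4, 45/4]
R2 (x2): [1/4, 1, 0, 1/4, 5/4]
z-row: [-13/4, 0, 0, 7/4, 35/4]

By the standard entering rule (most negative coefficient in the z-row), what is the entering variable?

x1

Negative z-row entries: x1: -13/4.
The most negative is -13/4 in column x1, so x1 enters.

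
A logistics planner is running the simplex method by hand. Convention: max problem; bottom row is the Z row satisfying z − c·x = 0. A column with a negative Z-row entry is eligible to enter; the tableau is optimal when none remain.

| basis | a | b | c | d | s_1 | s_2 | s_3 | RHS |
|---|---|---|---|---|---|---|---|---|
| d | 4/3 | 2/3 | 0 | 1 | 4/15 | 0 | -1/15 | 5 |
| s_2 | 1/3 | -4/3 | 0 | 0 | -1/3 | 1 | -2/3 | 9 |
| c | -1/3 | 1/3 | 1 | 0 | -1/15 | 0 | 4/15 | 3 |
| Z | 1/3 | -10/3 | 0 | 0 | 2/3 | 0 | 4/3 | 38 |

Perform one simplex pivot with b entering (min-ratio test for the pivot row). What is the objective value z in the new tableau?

Ratio test on column b — row 1: 5/(2/3) = 15/2; row 2: entry -4/3 ≤ 0; row 3: 3/(1/3) = 9. Minimum is 15/2 at row 1 (d leaves); pivot element 2/3.
Pivot on row 1; the Z-row RHS becomes 38 − (-10/3)·(15/2) = 63.

63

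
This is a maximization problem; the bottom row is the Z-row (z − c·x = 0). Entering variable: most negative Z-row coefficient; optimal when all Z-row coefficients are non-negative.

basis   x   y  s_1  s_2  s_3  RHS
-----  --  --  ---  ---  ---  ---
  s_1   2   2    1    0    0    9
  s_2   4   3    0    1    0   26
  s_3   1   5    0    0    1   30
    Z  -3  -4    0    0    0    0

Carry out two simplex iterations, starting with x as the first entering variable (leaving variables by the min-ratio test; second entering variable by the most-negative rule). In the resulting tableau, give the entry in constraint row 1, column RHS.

9/2

Ratio test on column x — row 1: 9/2 = 9/2; row 2: 26/4 = 13/2; row 3: 30/1 = 30. Minimum is 9/2 at row 1 (s_1 leaves); pivot element 2.
Divide row 1 by 2; eliminate column x from the other rows.
Second iteration: most negative Z-row entry is -1 in column y, so y enters.
Ratio test on column y — row 1: (9/2)/1 = 9/2; row 2: entry -1 ≤ 0; row 3: (51/2)/4 = 51/8. Minimum is 9/2 at row 1 (x leaves); pivot element 1.
Divide row 1 by 1; eliminate column y from the other rows.
After both pivots, the entry at constraint row 1, column RHS is 9/2.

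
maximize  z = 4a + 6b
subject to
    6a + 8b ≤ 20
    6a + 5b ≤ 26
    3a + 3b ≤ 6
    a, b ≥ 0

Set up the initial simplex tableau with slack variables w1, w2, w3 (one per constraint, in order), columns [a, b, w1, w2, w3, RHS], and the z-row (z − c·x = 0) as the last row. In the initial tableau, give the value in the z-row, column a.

The z-row carries the negated objective coefficients: the a entry is -4.

-4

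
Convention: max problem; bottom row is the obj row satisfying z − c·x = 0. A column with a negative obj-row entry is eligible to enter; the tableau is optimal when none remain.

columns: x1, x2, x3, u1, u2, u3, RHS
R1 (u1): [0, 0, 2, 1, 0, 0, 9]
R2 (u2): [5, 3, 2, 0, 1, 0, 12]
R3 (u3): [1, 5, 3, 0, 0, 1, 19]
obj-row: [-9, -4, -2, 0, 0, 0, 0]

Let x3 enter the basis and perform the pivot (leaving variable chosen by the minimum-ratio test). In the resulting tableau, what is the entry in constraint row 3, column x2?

Ratio test on column x3 — row 1: 9/2 = 9/2; row 2: 12/2 = 6; row 3: 19/3 = 19/3. Minimum is 9/2 at row 1 (u1 leaves); pivot element 2.
Divide row 1 by 2; eliminate column x3 from the other rows.
Row 3 update in column x2: 5 − 3·0 = 5.

5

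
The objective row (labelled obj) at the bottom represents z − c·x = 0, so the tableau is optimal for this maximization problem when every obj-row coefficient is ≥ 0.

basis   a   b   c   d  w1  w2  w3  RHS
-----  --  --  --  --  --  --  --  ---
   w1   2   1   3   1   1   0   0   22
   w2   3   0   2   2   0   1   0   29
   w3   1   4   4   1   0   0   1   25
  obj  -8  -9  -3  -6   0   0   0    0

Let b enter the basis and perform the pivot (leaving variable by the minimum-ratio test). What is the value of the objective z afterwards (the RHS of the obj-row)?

225/4

Ratio test on column b — row 1: 22/1 = 22; row 2: entry 0 ≤ 0; row 3: 25/4 = 25/4. Minimum is 25/4 at row 3 (w3 leaves); pivot element 4.
Pivot on row 3; the obj-row RHS becomes 0 − (-9)·(25/4) = 225/4.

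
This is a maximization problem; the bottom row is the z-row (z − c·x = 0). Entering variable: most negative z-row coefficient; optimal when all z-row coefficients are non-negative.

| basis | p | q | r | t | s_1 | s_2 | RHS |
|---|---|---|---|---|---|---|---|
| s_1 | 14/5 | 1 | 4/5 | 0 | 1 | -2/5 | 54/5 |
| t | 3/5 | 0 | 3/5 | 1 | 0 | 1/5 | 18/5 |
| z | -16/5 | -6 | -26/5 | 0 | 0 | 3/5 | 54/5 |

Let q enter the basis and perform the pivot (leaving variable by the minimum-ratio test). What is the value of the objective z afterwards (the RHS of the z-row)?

378/5

Ratio test on column q — row 1: (54/5)/1 = 54/5; row 2: entry 0 ≤ 0. Minimum is 54/5 at row 1 (s_1 leaves); pivot element 1.
Pivot on row 1; the z-row RHS becomes 54/5 − (-6)·(54/5) = 378/5.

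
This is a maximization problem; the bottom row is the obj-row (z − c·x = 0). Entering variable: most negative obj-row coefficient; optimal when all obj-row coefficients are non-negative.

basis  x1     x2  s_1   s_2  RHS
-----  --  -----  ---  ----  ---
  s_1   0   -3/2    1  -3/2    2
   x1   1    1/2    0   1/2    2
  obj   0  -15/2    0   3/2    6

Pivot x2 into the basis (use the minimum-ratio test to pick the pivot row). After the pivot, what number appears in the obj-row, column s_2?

Ratio test on column x2 — row 1: entry -3/2 ≤ 0; row 2: 2/(1/2) = 4. Minimum is 4 at row 2 (x1 leaves); pivot element 1/2.
Divide row 2 by 1/2; eliminate column x2 from the other rows.
obj-row update in column s_2: 3/2 − (-15/2)·1 = 9.

9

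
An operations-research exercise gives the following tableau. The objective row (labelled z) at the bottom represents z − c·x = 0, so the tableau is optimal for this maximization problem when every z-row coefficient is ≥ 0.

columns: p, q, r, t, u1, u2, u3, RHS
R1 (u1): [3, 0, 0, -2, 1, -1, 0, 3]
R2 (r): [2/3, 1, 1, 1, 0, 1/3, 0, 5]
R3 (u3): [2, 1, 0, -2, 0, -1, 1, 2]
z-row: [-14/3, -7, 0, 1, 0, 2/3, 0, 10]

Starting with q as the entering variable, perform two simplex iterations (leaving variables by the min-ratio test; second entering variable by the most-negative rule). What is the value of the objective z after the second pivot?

37

Ratio test on column q — row 1: entry 0 ≤ 0; row 2: 5/1 = 5; row 3: 2/1 = 2. Minimum is 2 at row 3 (u3 leaves); pivot element 1.
Pivot on row 3; the z-row RHS becomes 10 − (-7)·2 = 24.
Next entering variable (most negative z-row entry -13): t.
Ratio test on column t — row 1: entry -2 ≤ 0; row 2: 3/3 = 1; row 3: entry -2 ≤ 0. Minimum is 1 at row 2 (r leaves); pivot element 3.
After the second pivot the z-row RHS is 24 − (-13)·1 = 37.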